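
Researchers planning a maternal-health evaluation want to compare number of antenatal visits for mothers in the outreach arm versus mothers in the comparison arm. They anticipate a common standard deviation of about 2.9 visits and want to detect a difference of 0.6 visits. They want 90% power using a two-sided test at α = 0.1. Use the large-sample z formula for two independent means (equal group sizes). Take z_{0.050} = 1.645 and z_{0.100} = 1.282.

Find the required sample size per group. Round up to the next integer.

n = 401 per group

n = (z_{α/2} + z_β)² · (σ₁² + σ₂²) / δ²
  = (1.645 + 1.282)² · (2·2.9² = 16.82) / 0.6²
  = 8.5673 · 16.82 / 0.36
  = 400.28
Round up → n = 401 per group.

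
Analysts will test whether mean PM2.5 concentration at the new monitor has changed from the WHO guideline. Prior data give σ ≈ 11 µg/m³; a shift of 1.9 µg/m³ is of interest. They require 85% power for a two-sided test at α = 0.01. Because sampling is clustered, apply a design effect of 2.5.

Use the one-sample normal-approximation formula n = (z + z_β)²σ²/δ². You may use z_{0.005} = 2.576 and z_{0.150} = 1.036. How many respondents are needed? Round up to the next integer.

n = 1094

n = (z_{α/2} + z_β)² · σ² / δ²
  = (2.576 + 1.036)² · 11² / 1.9²
  = 13.0465 · 121 / 3.61
  = 437.29
Design effect: 2.5 × 437.29 = 1093.24.
Round up → n = 1094.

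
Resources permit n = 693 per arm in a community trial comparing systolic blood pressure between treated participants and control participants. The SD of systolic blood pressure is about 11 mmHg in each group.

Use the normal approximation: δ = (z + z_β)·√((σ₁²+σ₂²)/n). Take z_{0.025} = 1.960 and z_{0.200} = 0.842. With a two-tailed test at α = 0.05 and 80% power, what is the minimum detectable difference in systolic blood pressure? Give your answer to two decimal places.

Minimum detectable difference ≈ 1.66 mmHg

δ = (z_{α/2} + z_β) · √((σ₁²+σ₂²)/n)
  = (1.960 + 0.842) · √(242/693)
  = 2.802 · √0.34921
  = 2.802 · 0.5909
  = 1.6558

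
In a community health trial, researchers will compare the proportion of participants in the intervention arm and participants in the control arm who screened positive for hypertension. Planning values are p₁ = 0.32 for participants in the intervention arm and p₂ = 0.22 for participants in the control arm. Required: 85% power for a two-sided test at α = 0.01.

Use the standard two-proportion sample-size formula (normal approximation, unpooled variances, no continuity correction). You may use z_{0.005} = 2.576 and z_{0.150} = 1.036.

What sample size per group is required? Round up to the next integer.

n = (z_{α/2} + z_β)² · [p₁(1−p₁) + p₂(1−p₂)] / (p₁ − p₂)²
  = (2.576 + 1.036)² · (0.32·0.68 + 0.22·0.78) / (0.10)²
  = (3.612)² · (0.2176 + 0.1716) / 0.0100
  = 13.0465 · 0.3892 / 0.0100
  = 507.77
Round up → n = 508 per group.

n = 508 per group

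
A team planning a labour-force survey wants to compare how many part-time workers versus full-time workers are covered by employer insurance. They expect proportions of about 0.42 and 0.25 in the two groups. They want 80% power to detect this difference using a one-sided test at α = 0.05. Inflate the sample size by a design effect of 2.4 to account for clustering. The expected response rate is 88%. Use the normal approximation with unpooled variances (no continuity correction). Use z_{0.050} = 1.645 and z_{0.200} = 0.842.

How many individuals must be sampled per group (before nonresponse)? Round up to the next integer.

n = (z_α + z_β)² · [p₁(1−p₁) + p₂(1−p₂)] / (p₁ − p₂)²
  = (1.645 + 0.842)² · (0.42·0.58 + 0.25·0.75) / (0.17)²
  = (2.487)² · (0.2436 + 0.1875) / 0.0289
  = 6.1852 · 0.4311 / 0.0289
  = 92.26
Design effect: 2.4 × 92.26 = 221.43.
Adjust for 88% response: 221.43 / 0.88 = 251.63.
Round up → n = 252 per group.

n = 252 per group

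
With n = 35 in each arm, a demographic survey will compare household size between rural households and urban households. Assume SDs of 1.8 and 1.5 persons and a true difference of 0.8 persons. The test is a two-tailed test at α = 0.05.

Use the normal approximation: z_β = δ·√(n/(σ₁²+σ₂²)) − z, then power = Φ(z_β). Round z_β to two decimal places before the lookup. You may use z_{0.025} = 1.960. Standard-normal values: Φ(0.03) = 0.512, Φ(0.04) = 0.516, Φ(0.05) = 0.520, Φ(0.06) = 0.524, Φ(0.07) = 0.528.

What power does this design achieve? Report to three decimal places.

Power ≈ 0.524

z_β = δ·√(n/(σ₁²+σ₂²)) − z_{α/2}
    = 0.8 · √(35/5.49) − 1.960
    = 0.8 · 2.52492 − 1.960
    = 2.0199 − 1.960 = 0.0599 → 0.06
Power = Φ(0.06) = 0.524.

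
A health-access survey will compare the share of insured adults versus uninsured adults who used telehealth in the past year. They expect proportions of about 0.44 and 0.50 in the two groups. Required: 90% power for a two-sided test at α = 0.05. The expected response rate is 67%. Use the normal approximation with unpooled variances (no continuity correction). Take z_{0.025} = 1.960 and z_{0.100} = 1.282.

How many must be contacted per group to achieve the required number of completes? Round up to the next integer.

n = 2164 per group

n = (z_{α/2} + z_β)² · [p₁(1−p₁) + p₂(1−p₂)] / (p₁ − p₂)²
  = (1.960 + 1.282)² · (0.44·0.56 + 0.50·0.50) / (-0.06)²
  = (3.242)² · (0.2464 + 0.2500) / 0.0036
  = 10.5106 · 0.4964 / 0.0036
  = 1449.29
Adjust for 67% response: 1449.29 / 0.67 = 2163.12.
Round up → n = 2164 per group.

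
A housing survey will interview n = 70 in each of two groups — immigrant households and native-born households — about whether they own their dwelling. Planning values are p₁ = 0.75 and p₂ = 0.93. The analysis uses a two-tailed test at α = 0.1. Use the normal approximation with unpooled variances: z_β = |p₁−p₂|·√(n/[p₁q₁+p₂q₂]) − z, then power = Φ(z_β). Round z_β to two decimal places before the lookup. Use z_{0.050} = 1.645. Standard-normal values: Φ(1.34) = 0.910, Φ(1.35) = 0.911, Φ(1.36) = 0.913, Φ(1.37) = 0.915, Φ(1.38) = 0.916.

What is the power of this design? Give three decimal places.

Power ≈ 0.911

z_β = |p₁−p₂|·√(n/[p₁q₁+p₂q₂]) − z_{α/2}
    = 0.18 · √(70/0.2526) − 1.645
    = 0.18 · 16.6469 − 1.645
    = 2.9964 − 1.645 = 1.3514 → 1.35
Power = Φ(1.35) = 0.911.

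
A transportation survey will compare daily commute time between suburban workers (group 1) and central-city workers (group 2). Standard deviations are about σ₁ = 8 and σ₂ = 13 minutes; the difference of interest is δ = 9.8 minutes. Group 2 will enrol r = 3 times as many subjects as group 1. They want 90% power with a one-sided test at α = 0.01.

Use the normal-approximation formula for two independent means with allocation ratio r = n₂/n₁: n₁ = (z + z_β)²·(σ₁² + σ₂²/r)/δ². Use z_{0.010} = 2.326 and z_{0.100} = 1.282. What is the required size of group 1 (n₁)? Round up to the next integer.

n₁ = (z_α + z_β)² · (σ₁² + σ₂²/r) / δ²
   = (2.326 + 1.282)² · (8² + 13²/3) / 9.8²
   = 13.0177 · (64 + 56.3333) / 96.04
   = 13.0177 · 120.3333 / 96.04
   = 16.31
Round up → n₁ = 17; n₂ = r·n₁ = 3 × 17 = 51.

n₁ = 17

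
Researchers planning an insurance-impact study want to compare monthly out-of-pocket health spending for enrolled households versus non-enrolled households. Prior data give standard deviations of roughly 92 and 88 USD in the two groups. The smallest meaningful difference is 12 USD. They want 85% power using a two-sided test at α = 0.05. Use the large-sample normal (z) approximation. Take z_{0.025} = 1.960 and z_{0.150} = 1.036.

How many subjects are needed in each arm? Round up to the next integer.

n = (z_{α/2} + z_β)² · (σ₁² + σ₂²) / δ²
  = (1.960 + 1.036)² · (92² + 88² = 16208) / 12²
  = 8.9760 · 16208 / 144
  = 1010.30
Round up → n = 1011 per group.

n = 1011 per group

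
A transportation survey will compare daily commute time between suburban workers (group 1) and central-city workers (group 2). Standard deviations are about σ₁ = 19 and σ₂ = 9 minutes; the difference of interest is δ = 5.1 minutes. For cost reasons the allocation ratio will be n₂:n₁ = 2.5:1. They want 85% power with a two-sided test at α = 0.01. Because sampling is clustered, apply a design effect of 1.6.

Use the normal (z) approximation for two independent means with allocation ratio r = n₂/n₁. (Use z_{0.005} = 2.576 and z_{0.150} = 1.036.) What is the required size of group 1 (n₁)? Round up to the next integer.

n₁ = 316

n₁ = (z_{α/2} + z_β)² · (σ₁² + σ₂²/r) / δ²
   = (2.576 + 1.036)² · (19² + 9²/2.5) / 5.1²
   = 13.0465 · (361 + 32.4) / 26.01
   = 13.0465 · 393.4 / 26.01
   = 197.33
Design effect: 1.6 × 197.33 = 315.73.
Round up → n₁ = 316; n₂ = r·n₁ = 2.5 × 316 = 790.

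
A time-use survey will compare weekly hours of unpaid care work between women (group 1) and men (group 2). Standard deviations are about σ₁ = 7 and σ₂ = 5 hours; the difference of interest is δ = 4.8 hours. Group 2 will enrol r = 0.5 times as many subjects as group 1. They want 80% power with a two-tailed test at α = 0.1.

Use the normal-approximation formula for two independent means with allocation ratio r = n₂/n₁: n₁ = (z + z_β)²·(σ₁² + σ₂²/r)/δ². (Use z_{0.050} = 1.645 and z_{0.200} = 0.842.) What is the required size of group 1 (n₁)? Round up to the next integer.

n₁ = (z_{α/2} + z_β)² · (σ₁² + σ₂²/r) / δ²
   = (1.645 + 0.842)² · (7² + 5²/0.5) / 4.8²
   = 6.1852 · (49 + 50) / 23.04
   = 6.1852 · 99 / 23.04
   = 26.58
Round up → n₁ = 27; n₂ = r·n₁ = 0.5 × 27 = 14.

n₁ = 27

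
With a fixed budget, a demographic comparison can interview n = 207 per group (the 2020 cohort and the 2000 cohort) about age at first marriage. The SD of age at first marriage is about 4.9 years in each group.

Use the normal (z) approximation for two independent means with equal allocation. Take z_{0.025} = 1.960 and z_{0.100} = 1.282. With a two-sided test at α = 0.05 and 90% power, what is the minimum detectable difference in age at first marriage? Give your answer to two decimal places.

δ = (z_{α/2} + z_β) · √((σ₁²+σ₂²)/n)
  = (1.960 + 1.282) · √(48.02/207)
  = 3.242 · √0.23198
  = 3.242 · 0.4816
  = 1.5615

Minimum detectable difference ≈ 1.56 years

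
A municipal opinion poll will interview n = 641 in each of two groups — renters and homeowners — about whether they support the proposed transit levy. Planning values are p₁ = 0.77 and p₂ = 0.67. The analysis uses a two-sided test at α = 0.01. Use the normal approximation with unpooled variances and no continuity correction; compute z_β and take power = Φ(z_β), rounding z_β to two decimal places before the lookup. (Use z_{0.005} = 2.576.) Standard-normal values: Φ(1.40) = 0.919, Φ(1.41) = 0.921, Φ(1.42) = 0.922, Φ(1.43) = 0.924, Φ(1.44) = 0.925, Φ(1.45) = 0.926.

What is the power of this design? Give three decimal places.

Power ≈ 0.925

z_β = |p₁−p₂|·√(n/[p₁q₁+p₂q₂]) − z_{α/2}
    = 0.10 · √(641/0.3982) − 2.576
    = 0.10 · 40.1216 − 2.576
    = 4.0122 − 2.576 = 1.4362 → 1.44
Power = Φ(1.44) = 0.925.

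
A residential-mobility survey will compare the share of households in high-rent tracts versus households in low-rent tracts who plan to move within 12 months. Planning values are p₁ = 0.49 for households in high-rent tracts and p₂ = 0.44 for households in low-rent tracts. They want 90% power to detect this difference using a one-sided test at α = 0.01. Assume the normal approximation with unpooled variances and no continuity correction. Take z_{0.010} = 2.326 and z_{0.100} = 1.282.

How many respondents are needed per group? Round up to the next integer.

n = (z_α + z_β)² · [p₁(1−p₁) + p₂(1−p₂)] / (p₁ − p₂)²
  = (2.326 + 1.282)² · (0.49·0.51 + 0.44·0.56) / (0.05)²
  = (3.608)² · (0.2499 + 0.2464) / 0.0025
  = 13.0177 · 0.4963 / 0.0025
  = 2584.27
Round up → n = 2585 per group.

n = 2585 per group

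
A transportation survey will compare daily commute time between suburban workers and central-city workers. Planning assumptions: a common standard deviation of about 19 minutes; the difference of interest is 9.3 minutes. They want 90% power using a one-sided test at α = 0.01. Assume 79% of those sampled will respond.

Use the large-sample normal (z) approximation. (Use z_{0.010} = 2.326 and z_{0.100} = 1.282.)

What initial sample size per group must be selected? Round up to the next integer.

n = (z_α + z_β)² · (σ₁² + σ₂²) / δ²
  = (2.326 + 1.282)² · (2·19² = 722) / 9.3²
  = 13.0177 · 722 / 86.49
  = 108.67
Adjust for 79% response: 108.67 / 0.79 = 137.56.
Round up → n = 138 per group.

n = 138 per group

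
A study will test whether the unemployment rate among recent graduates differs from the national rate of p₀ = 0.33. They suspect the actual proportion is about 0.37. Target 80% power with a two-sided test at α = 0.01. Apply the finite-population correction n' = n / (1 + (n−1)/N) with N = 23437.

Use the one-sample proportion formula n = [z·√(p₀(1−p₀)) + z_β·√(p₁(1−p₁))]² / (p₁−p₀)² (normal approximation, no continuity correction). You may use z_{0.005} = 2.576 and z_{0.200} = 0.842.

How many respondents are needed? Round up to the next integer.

n = 1530

n = [z_{α/2}·√(p₀q₀) + z_β·√(p₁q₁)]² / (p₁ − p₀)²
  = [2.576·√(0.33·0.67) + 0.842·√(0.37·0.63)]² / (0.04)²
  = [2.576·0.4702 + 0.842·0.4828]² / 0.0016
  = [1.6178]² / 0.0016
  = 1635.78
Finite-population correction (N = 23437): 1635.78 / (1 + (1635.78 − 1)/23437) = 1529.12.
Round up → n = 1530.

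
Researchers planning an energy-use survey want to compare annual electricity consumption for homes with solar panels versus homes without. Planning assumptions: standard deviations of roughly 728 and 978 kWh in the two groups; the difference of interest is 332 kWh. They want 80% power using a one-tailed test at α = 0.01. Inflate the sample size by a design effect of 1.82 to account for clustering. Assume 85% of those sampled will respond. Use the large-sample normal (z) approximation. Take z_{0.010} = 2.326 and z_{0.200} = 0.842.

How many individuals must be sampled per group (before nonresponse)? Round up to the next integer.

n = (z_α + z_β)² · (σ₁² + σ₂²) / δ²
  = (2.326 + 0.842)² · (728² + 978² = 1486468) / 332²
  = 10.0362 · 1486468 / 110224
  = 135.35
Design effect: 1.82 × 135.35 = 246.33.
Adjust for 85% response: 246.33 / 0.85 = 289.80.
Round up → n = 290 per group.

n = 290 per group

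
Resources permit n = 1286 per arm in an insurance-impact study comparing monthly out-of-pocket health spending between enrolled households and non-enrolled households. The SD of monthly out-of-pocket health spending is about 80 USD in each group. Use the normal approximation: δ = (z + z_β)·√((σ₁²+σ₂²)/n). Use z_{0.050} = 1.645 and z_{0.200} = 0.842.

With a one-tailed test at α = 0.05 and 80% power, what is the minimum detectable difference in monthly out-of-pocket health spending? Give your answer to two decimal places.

δ = (z_α + z_β) · √((σ₁²+σ₂²)/n)
  = (1.645 + 0.842) · √(12800/1286)
  = 2.487 · √9.9533
  = 2.487 · 3.1549
  = 7.8462

Minimum detectable difference ≈ 7.85 USD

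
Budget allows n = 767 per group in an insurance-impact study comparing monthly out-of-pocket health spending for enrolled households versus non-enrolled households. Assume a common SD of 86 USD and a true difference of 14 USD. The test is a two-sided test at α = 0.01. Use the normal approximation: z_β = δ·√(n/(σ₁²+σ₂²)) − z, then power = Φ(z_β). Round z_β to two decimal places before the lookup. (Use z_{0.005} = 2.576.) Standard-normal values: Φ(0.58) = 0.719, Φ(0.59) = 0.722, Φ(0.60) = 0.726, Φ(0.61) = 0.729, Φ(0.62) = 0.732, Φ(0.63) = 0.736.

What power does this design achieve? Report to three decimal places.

Power ≈ 0.729

z_β = δ·√(n/(σ₁²+σ₂²)) − z_{α/2}
    = 14 · √(767/14792) − 2.576
    = 14 · 0.22771 − 2.576
    = 3.1880 − 2.576 = 0.6120 → 0.61
Power = Φ(0.61) = 0.729.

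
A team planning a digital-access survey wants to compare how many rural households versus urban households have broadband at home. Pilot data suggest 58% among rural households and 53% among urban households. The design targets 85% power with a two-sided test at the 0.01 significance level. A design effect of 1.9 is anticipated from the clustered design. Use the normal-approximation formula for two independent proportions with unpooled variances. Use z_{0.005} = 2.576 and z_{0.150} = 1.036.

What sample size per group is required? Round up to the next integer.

n = (z_{α/2} + z_β)² · [p₁(1−p₁) + p₂(1−p₂)] / (p₁ − p₂)²
  = (2.576 + 1.036)² · (0.58·0.42 + 0.53·0.47) / (0.05)²
  = (3.612)² · (0.2436 + 0.2491) / 0.0025
  = 13.0465 · 0.4927 / 0.0025
  = 2571.21
Design effect: 1.9 × 2571.21 = 4885.30.
Round up → n = 4886 per group.

n = 4886 per group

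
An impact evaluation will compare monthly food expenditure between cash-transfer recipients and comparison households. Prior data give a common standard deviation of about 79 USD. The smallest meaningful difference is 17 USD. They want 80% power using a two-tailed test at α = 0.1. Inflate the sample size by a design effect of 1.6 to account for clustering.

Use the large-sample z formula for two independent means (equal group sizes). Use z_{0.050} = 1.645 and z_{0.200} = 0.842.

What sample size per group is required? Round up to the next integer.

n = 428 per group

n = (z_{α/2} + z_β)² · (σ₁² + σ₂²) / δ²
  = (1.645 + 0.842)² · (2·79² = 12482) / 17²
  = 6.1852 · 12482 / 289
  = 267.14
Design effect: 1.6 × 267.14 = 427.42.
Round up → n = 428 per group.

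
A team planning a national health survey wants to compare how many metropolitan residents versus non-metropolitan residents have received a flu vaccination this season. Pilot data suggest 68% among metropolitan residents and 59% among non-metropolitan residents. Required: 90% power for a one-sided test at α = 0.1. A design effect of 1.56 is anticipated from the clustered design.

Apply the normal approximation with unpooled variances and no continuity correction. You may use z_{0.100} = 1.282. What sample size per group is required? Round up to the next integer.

n = (z_α + z_β)² · [p₁(1−p₁) + p₂(1−p₂)] / (p₁ − p₂)²
  = (1.282 + 1.282)² · (0.68·0.32 + 0.59·0.41) / (0.09)²
  = (2.564)² · (0.2176 + 0.2419) / 0.0081
  = 6.5741 · 0.4595 / 0.0081
  = 372.94
Design effect: 1.56 × 372.94 = 581.78.
Round up → n = 582 per group.

n = 582 per group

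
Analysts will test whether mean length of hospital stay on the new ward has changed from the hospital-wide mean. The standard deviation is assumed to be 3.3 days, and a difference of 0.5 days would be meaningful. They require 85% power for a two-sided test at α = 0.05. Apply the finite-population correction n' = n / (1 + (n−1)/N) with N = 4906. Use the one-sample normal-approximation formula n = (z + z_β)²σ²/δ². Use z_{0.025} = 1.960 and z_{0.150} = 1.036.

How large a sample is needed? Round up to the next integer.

n = 363

n = (z_{α/2} + z_β)² · σ² / δ²
  = (1.960 + 1.036)² · 3.3² / 0.5²
  = 8.9760 · 10.89 / 0.25
  = 391.00
Finite-population correction (N = 4906): 391.00 / (1 + (391.00 − 1)/4906) = 362.20.
Round up → n = 363.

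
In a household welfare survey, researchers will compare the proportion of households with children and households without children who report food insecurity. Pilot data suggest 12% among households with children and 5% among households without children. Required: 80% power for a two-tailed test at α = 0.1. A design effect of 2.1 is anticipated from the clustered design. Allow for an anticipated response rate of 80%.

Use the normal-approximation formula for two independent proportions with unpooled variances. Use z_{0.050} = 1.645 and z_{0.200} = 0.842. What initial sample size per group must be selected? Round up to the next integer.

n = 508 per group

n = (z_{α/2} + z_β)² · [p₁(1−p₁) + p₂(1−p₂)] / (p₁ − p₂)²
  = (1.645 + 0.842)² · (0.12·0.88 + 0.05·0.95) / (0.07)²
  = (2.487)² · (0.1056 + 0.0475) / 0.0049
  = 6.1852 · 0.1531 / 0.0049
  = 193.25
Design effect: 2.1 × 193.25 = 405.84.
Adjust for 80% response: 405.84 / 0.80 = 507.29.
Round up → n = 508 per group.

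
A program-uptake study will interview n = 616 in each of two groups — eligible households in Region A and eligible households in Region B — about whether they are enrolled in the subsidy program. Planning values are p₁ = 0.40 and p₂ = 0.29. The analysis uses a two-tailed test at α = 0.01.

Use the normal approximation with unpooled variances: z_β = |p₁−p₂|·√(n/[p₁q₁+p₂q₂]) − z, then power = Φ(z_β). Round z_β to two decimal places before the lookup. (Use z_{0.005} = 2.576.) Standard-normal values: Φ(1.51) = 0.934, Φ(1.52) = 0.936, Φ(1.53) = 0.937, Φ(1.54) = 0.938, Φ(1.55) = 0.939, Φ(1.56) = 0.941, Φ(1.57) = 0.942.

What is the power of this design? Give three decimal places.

z_β = |p₁−p₂|·√(n/[p₁q₁+p₂q₂]) − z_{α/2}
    = 0.11 · √(616/0.4459) − 2.576
    = 0.11 · 37.1682 − 2.576
    = 4.0885 − 2.576 = 1.5125 → 1.51
Power = Φ(1.51) = 0.934.

Power ≈ 0.934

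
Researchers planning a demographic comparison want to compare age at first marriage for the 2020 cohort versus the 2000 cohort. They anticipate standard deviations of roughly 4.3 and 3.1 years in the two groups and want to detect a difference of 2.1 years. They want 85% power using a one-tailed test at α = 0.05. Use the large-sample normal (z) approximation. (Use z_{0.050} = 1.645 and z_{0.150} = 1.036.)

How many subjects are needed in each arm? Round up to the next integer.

n = (z_α + z_β)² · (σ₁² + σ₂²) / δ²
  = (1.645 + 1.036)² · (4.3² + 3.1² = 28.1) / 2.1²
  = 7.1878 · 28.1 / 4.41
  = 45.80
Round up → n = 46 per group.

n = 46 per group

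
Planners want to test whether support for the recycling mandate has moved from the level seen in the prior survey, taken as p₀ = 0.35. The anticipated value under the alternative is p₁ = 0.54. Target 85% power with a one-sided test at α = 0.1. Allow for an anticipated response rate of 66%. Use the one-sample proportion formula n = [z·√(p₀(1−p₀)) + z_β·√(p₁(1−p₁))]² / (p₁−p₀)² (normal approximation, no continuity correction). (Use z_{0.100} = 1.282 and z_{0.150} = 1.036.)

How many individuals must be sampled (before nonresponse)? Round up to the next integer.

n = 54

n = [z_α·√(p₀q₀) + z_β·√(p₁q₁)]² / (p₁ − p₀)²
  = [1.282·√(0.35·0.65) + 1.036·√(0.54·0.46)]² / (0.19)²
  = [1.282·0.4770 + 1.036·0.4984]² / 0.0361
  = [1.1278]² / 0.0361
  = 35.23
Adjust for 66% response: 35.23 / 0.66 = 53.39.
Round up → n = 54.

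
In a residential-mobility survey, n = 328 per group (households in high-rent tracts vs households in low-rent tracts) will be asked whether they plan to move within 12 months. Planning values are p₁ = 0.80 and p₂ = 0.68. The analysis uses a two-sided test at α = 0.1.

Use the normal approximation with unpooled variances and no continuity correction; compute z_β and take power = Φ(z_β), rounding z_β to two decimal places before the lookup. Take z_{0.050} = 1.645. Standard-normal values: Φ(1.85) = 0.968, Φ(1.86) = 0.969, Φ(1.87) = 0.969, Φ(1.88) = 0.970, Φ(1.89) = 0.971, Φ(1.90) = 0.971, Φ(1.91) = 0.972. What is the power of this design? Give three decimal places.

z_β = |p₁−p₂|·√(n/[p₁q₁+p₂q₂]) − z_{α/2}
    = 0.12 · √(328/0.3776) − 1.645
    = 0.12 · 29.4728 − 1.645
    = 3.5367 − 1.645 = 1.8917 → 1.89
Power = Φ(1.89) = 0.971.

Power ≈ 0.971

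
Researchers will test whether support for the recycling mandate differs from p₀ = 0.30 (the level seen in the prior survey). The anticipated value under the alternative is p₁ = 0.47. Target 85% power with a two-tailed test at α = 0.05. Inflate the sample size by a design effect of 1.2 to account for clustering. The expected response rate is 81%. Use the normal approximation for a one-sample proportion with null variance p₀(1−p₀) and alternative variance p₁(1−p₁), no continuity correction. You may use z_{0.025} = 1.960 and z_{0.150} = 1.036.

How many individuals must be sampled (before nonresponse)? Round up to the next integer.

n = 103

n = [z_{α/2}·√(p₀q₀) + z_β·√(p₁q₁)]² / (p₁ − p₀)²
  = [1.960·√(0.30·0.70) + 1.036·√(0.47·0.53)]² / (0.17)²
  = [1.960·0.4583 + 1.036·0.4991]² / 0.0289
  = [1.4153]² / 0.0289
  = 69.31
Design effect: 1.2 × 69.31 = 83.17.
Adjust for 81% response: 83.17 / 0.81 = 102.68.
Round up → n = 103.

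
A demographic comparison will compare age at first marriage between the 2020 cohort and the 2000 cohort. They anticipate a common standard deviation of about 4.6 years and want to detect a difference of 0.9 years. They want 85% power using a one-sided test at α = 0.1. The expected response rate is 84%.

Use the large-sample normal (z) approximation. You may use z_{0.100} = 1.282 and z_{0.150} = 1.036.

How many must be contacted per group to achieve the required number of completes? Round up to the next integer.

n = (z_α + z_β)² · (σ₁² + σ₂²) / δ²
  = (1.282 + 1.036)² · (2·4.6² = 42.32) / 0.9²
  = 5.3731 · 42.32 / 0.81
  = 280.73
Adjust for 84% response: 280.73 / 0.84 = 334.20.
Round up → n = 335 per group.

n = 335 per group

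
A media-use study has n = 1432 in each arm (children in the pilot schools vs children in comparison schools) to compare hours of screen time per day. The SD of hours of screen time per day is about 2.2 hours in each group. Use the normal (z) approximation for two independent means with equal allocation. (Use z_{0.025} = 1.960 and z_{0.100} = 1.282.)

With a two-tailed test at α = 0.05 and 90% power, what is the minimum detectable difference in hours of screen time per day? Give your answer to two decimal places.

δ = (z_{α/2} + z_β) · √((σ₁²+σ₂²)/n)
  = (1.960 + 1.282) · √(9.68/1432)
  = 3.242 · √0.00676
  = 3.242 · 0.0822
  = 0.2666

Minimum detectable difference ≈ 0.27 hours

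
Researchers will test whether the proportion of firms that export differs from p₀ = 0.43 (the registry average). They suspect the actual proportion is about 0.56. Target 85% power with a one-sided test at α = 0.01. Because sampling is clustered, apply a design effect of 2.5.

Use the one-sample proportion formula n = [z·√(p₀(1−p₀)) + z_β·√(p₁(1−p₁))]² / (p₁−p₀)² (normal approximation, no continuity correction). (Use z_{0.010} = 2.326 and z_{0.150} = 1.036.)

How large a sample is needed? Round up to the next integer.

n = 411

n = [z_α·√(p₀q₀) + z_β·√(p₁q₁)]² / (p₁ − p₀)²
  = [2.326·√(0.43·0.57) + 1.036·√(0.56·0.44)]² / (0.13)²
  = [2.326·0.4951 + 1.036·0.4964]² / 0.0169
  = [1.6658]² / 0.0169
  = 164.20
Design effect: 2.5 × 164.20 = 410.49.
Round up → n = 411.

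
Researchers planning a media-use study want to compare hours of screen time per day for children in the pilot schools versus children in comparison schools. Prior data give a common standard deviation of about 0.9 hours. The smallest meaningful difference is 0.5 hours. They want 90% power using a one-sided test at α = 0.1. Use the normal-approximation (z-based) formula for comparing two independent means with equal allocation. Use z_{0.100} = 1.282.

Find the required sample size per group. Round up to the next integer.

n = 43 per group

n = (z_α + z_β)² · (σ₁² + σ₂²) / δ²
  = (1.282 + 1.282)² · (2·0.9² = 1.62) / 0.5²
  = 6.5741 · 1.62 / 0.25
  = 42.60
Round up → n = 43 per group.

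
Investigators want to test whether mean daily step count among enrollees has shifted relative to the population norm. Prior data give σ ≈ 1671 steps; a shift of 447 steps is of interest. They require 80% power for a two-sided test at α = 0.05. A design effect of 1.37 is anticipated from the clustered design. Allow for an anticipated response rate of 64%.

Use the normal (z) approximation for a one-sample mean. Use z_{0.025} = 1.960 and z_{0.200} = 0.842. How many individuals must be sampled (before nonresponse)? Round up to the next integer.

n = (z_{α/2} + z_β)² · σ² / δ²
  = (1.960 + 0.842)² · 1671² / 447²
  = 7.8512 · 2792241 / 199809
  = 109.72
Design effect: 1.37 × 109.72 = 150.31.
Adjust for 64% response: 150.31 / 0.64 = 234.86.
Round up → n = 235.

n = 235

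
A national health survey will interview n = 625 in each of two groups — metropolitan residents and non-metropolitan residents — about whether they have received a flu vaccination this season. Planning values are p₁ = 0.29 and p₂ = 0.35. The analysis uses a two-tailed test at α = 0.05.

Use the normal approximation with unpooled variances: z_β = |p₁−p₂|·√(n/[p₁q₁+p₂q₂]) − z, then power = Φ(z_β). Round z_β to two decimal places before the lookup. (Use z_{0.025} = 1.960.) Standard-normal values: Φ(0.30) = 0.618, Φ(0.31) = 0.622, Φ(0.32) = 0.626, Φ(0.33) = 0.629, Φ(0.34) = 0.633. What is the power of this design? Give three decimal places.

z_β = |p₁−p₂|·√(n/[p₁q₁+p₂q₂]) − z_{α/2}
    = 0.06 · √(625/0.4334) − 1.960
    = 0.06 · 37.9748 − 1.960
    = 2.2785 − 1.960 = 0.3185 → 0.32
Power = Φ(0.32) = 0.626.

Power ≈ 0.626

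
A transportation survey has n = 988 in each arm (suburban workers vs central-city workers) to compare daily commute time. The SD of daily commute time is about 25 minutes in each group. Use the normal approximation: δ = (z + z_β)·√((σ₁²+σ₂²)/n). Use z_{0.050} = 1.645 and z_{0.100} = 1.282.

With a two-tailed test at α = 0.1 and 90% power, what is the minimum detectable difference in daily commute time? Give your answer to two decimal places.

δ = (z_{α/2} + z_β) · √((σ₁²+σ₂²)/n)
  = (1.645 + 1.282) · √(1250/988)
  = 2.927 · √1.2652
  = 2.927 · 1.1248
  = 3.2923

Minimum detectable difference ≈ 3.29 minutes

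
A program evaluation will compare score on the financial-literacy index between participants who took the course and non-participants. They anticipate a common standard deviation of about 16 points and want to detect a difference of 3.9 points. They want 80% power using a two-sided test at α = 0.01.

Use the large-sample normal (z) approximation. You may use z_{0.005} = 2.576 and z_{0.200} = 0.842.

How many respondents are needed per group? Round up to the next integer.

n = (z_{α/2} + z_β)² · (σ₁² + σ₂²) / δ²
  = (2.576 + 0.842)² · (2·16² = 512) / 3.9²
  = 11.6827 · 512 / 15.21
  = 393.26
Round up → n = 394 per group.

n = 394 per group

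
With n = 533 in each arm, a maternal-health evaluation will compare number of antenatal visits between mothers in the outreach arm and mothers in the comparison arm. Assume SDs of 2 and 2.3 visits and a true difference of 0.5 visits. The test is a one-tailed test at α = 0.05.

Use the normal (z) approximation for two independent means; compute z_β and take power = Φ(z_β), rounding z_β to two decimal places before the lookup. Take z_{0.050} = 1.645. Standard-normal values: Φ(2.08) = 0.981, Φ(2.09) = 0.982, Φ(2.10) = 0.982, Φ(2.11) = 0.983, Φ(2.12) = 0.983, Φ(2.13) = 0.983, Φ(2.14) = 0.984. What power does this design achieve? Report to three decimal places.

Power ≈ 0.984

z_β = δ·√(n/(σ₁²+σ₂²)) − z_α
    = 0.5 · √(533/9.29) − 1.645
    = 0.5 · 7.57453 − 1.645
    = 3.7873 − 1.645 = 2.1423 → 2.14
Power = Φ(2.14) = 0.984.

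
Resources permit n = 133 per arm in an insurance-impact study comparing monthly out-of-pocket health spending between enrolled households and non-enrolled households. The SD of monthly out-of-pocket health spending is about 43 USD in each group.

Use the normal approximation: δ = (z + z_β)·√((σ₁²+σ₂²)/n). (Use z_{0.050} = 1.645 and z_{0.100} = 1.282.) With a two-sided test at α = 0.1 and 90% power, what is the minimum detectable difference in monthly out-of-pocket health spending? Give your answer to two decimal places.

δ = (z_{α/2} + z_β) · √((σ₁²+σ₂²)/n)
  = (1.645 + 1.282) · √(3698/133)
  = 2.927 · √27.8045
  = 2.927 · 5.2730
  = 15.4341

Minimum detectable difference ≈ 15.43 USD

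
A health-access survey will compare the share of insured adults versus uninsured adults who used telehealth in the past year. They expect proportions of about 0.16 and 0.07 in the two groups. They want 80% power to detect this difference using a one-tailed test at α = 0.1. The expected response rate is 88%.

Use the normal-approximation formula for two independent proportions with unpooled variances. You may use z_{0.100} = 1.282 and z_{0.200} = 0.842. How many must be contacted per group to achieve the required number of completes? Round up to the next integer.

n = 127 per group

n = (z_α + z_β)² · [p₁(1−p₁) + p₂(1−p₂)] / (p₁ − p₂)²
  = (1.282 + 0.842)² · (0.16·0.84 + 0.07·0.93) / (0.09)²
  = (2.124)² · (0.1344 + 0.0651) / 0.0081
  = 4.5114 · 0.1995 / 0.0081
  = 111.11
Adjust for 88% response: 111.11 / 0.88 = 126.27.
Round up → n = 127 per group.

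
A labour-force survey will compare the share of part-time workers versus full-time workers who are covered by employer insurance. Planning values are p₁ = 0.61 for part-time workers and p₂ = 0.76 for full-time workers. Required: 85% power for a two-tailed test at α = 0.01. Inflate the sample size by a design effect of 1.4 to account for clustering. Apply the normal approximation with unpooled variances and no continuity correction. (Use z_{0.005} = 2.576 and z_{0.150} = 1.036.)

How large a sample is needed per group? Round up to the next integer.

n = (z_{α/2} + z_β)² · [p₁(1−p₁) + p₂(1−p₂)] / (p₁ − p₂)²
  = (2.576 + 1.036)² · (0.61·0.39 + 0.76·0.24) / (-0.15)²
  = (3.612)² · (0.2379 + 0.1824) / 0.0225
  = 13.0465 · 0.4203 / 0.0225
  = 243.71
Design effect: 1.4 × 243.71 = 341.19.
Round up → n = 342 per group.

n = 342 per group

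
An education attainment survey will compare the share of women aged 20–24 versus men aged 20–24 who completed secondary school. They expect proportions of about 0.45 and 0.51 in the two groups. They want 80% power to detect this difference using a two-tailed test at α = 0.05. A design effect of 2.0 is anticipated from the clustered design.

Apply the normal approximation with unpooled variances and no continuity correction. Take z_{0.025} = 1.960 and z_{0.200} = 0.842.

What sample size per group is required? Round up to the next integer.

n = 2170 per group

n = (z_{α/2} + z_β)² · [p₁(1−p₁) + p₂(1−p₂)] / (p₁ − p₂)²
  = (1.960 + 0.842)² · (0.45·0.55 + 0.51·0.49) / (-0.06)²
  = (2.802)² · (0.2475 + 0.2499) / 0.0036
  = 7.8512 · 0.4974 / 0.0036
  = 1084.77
Design effect: 2.0 × 1084.77 = 2169.55.
Round up → n = 2170 per group.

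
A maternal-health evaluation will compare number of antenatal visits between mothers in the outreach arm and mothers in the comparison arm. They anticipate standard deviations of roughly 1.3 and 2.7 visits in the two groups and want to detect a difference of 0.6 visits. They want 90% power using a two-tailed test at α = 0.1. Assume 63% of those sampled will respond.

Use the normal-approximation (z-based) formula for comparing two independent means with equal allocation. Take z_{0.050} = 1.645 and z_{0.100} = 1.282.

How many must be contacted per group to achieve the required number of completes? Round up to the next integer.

n = (z_{α/2} + z_β)² · (σ₁² + σ₂²) / δ²
  = (1.645 + 1.282)² · (1.3² + 2.7² = 8.98) / 0.6²
  = 8.5673 · 8.98 / 0.36
  = 213.71
Adjust for 63% response: 213.71 / 0.63 = 339.22.
Round up → n = 340 per group.

n = 340 per group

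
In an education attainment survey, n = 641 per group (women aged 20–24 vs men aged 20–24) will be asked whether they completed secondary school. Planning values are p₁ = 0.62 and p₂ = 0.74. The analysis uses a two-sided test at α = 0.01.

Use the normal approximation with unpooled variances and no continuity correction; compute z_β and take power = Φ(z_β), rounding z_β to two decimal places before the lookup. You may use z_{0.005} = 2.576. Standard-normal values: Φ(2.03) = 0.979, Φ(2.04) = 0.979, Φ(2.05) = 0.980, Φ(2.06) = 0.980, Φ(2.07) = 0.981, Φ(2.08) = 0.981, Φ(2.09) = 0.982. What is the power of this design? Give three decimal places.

z_β = |p₁−p₂|·√(n/[p₁q₁+p₂q₂]) − z_{α/2}
    = 0.12 · √(641/0.4280) − 2.576
    = 0.12 · 38.6997 − 2.576
    = 4.6440 − 2.576 = 2.0680 → 2.07
Power = Φ(2.07) = 0.981.

Power ≈ 0.981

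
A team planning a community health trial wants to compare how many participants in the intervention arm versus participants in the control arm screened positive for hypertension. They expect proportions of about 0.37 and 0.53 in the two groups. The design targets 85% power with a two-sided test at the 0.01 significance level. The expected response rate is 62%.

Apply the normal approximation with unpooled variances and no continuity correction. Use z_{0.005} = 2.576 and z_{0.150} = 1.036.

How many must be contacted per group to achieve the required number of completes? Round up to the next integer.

n = (z_{α/2} + z_β)² · [p₁(1−p₁) + p₂(1−p₂)] / (p₁ − p₂)²
  = (2.576 + 1.036)² · (0.37·0.63 + 0.53·0.47) / (-0.16)²
  = (3.612)² · (0.2331 + 0.2491) / 0.0256
  = 13.0465 · 0.4822 / 0.0256
  = 245.74
Adjust for 62% response: 245.74 / 0.62 = 396.36.
Round up → n = 397 per group.

n = 397 per group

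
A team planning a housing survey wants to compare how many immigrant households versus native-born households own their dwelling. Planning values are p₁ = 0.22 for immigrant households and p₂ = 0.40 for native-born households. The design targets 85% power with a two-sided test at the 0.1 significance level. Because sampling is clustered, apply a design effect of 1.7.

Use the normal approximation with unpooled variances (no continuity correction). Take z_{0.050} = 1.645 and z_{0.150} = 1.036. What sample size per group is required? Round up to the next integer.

n = 156 per group

n = (z_{α/2} + z_β)² · [p₁(1−p₁) + p₂(1−p₂)] / (p₁ − p₂)²
  = (1.645 + 1.036)² · (0.22·0.78 + 0.40·0.60) / (-0.18)²
  = (2.681)² · (0.1716 + 0.2400) / 0.0324
  = 7.1878 · 0.4116 / 0.0324
  = 91.31
Design effect: 1.7 × 91.31 = 155.23.
Round up → n = 156 per group.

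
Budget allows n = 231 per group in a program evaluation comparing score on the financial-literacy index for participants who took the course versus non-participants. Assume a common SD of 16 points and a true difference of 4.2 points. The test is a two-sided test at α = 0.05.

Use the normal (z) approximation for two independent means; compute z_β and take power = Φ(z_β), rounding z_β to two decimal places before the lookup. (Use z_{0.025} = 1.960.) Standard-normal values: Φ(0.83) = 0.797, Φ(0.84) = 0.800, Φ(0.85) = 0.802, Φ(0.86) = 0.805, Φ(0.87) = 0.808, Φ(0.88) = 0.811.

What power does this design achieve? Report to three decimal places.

Power ≈ 0.805

z_β = δ·√(n/(σ₁²+σ₂²)) − z_{α/2}
    = 4.2 · √(231/512) − 1.960
    = 4.2 · 0.67169 − 1.960
    = 2.8211 − 1.960 = 0.8611 → 0.86
Power = Φ(0.86) = 0.805.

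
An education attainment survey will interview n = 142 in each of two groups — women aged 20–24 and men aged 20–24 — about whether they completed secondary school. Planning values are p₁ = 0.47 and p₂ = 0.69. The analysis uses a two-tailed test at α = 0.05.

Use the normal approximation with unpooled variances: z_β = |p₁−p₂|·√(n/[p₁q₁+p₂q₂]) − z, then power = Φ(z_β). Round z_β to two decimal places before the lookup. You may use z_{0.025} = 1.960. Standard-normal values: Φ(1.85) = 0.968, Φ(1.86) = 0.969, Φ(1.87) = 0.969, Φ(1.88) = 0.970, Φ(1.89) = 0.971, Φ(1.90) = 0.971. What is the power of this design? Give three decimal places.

Power ≈ 0.971

z_β = |p₁−p₂|·√(n/[p₁q₁+p₂q₂]) − z_{α/2}
    = 0.22 · √(142/0.4630) − 1.960
    = 0.22 · 17.5127 − 1.960
    = 3.8528 − 1.960 = 1.8928 → 1.89
Power = Φ(1.89) = 0.971.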